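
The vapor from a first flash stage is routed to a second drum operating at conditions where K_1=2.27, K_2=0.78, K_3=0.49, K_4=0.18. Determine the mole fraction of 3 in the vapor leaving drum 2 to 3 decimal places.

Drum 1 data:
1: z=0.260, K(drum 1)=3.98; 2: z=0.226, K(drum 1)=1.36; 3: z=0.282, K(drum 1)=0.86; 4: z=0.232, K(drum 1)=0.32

y_3 (drum 2) = 0.148

Drum 1:
Let ψ₁ = V/F and solve Σ zᵢ(Kᵢ−1)/(1+ψ₁(Kᵢ−1)) = 0.
g(0) = ΣzᵢKᵢ − 1 = 0.659 and g(1) = 1 − Σzᵢ/Kᵢ = -0.284, so a root lies in (0, 1).
Iterate (Newton) starting at ψ₁ = 0.5:
  ψ₁ = 0.500: g = 0.0986, g' = -0.646 → ψ₁ = 0.653
  ψ₁ = 0.653: g = 0.0019, g' = -0.639 → ψ₁ = 0.656
Converged at ψ₁ = 0.656.
Drum-1 compositions:
  1: x = 0.088, y = 0.350
  2: x = 0.183, y = 0.249
  3: x = 0.310, y = 0.267
  4: x = 0.419, y = 0.134
Drum-2 feed = drum-1 vapor: z₂ = (0.3503, 0.2487, 0.2670, 0.1340).
Drum 2:
Let ψ₂ = V/F and solve Σ zᵢ(Kᵢ−1)/(1+ψ₂(Kᵢ−1)) = 0.
g(0) = ΣzᵢKᵢ − 1 = 0.144 and g(1) = 1 − Σzᵢ/Kᵢ = -0.762, so a root lies in (0, 1).
Newton iteration, ψ₂⁰ = 0.5:
  ψ₂ = 0.500: g = -0.1583, g' = -0.610 → ψ₂ = 0.241
  ψ₂ = 0.241: g = -0.0091, g' = -0.575 → ψ₂ = 0.225
Converged at ψ₂ = 0.225.
  1: x = 0.273, y = 0.619
  2: x = 0.262, y = 0.204
  3: x = 0.302, y = 0.148
  4: x = 0.164, y = 0.030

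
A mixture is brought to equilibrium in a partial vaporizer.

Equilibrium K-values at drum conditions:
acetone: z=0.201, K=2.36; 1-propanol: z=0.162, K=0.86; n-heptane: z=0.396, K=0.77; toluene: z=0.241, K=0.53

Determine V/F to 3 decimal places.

V/F = 0.115

Material balance + equilibrium reduce to Σ zᵢ(Kᵢ−1)/(1+V/F(Kᵢ−1)) = 0.
Check two-phase: ΣzᵢKᵢ = 1.046 > 1 and Σzᵢ/Kᵢ = 1.243 > 1, so g(0) = 0.046 > 0 and g(1) = -0.243 < 0.
Newton–Raphson from V/F = 0.66:
  V/F = 0.660: g = -0.1525, g' = -0.248 → V/F = 0.045
  V/F = 0.045: g = 0.0269, g' = -0.410 → V/F = 0.111
  V/F = 0.111: g = 0.0015, g' = -0.365 → V/F = 0.115
Converged at V/F = 0.115.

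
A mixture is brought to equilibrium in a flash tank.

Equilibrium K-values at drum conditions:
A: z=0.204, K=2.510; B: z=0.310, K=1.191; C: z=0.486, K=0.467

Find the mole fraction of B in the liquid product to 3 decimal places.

x_B = 0.298

Material balance + equilibrium reduce to Σ zᵢ(Kᵢ−1)/(1+V/F(Kᵢ−1)) = 0.
Feasibility: ΣzᵢKᵢ = 1.108, Σzᵢ/Kᵢ = 1.382 — both > 1, two phases present.
Newton–Raphson from V/F = 0.5:
  V/F = 0.500: g = -0.1236, g' = -0.417 → V/F = 0.204
  V/F = 0.204: g = 0.0020, g' = -0.456 → V/F = 0.208
Converged at V/F = 0.208.
Compositions from xᵢ = zᵢ/(1+V/F(Kᵢ−1)), yᵢ = Kᵢxᵢ:
  A: x = 0.155, y = 0.390
  B: x = 0.298, y = 0.355
  C: x = 0.547, y = 0.255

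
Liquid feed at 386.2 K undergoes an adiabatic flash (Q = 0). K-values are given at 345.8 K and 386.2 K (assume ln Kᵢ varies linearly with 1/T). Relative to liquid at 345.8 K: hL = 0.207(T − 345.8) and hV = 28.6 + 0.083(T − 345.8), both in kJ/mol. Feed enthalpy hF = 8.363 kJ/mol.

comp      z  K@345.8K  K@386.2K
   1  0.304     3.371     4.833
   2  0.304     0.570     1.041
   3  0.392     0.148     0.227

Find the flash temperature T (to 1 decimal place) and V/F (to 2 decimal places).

Adiabatic flash: solve Rachford–Rice at each trial T, then check hF = ψ·hV(T) + (1−ψ)·hL(T).
  T = 345.8 K: K = (3.371, 0.570, 0.148), RR gives ψ = 0.157, H_out = 4.480 kJ/mol
  T = 386.2 K: K = (4.833, 1.041, 0.227), RR gives ψ = 0.429, H_out = 18.474 kJ/mol
  T = 366.0 K: K = (4.077, 0.783, 0.185), RR gives ψ = 0.295, H_out = 11.871 kJ/mol
  T = 355.9 K: K = (3.717, 0.671, 0.166), RR gives ψ = 0.227, H_out = 8.293 kJ/mol
  T = 360.9 K: K = (3.893, 0.725, 0.176), RR gives ψ = 0.261, H_out = 10.090 kJ/mol
  T = 358.4 K: K = (3.805, 0.698, 0.171), RR gives ψ = 0.244, H_out = 9.198 kJ/mol
  T = 357.1 K: K = (3.759, 0.684, 0.168), RR gives ψ = 0.235, H_out = 8.729 kJ/mol
Linear interpolation between T = 355.9 (H_out = 8.293) and T = 357.1 (H_out = 8.729) on hF = 8.363 gives T ≈ 356.1 K, at which ψ = 0.23.

T = 356.1 K, V/F = 0.23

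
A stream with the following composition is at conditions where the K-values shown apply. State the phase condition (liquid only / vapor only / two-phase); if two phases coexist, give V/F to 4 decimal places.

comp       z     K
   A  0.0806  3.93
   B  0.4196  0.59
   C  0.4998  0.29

liquid only

ΣzᵢKᵢ = 0.7093; Σzᵢ/Kᵢ = 2.4551.
Since ΣzᵢKᵢ < 1 the mixture is below its bubble point — single liquid phase.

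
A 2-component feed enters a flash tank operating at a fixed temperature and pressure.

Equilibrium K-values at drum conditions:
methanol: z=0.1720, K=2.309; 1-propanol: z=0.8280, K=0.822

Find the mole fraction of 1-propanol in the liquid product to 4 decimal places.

Material balance + equilibrium reduce to Σ zᵢ(Kᵢ−1)/(1+ψ(Kᵢ−1)) = 0.
Check two-phase: ΣzᵢKᵢ = 1.0778 > 1 and Σzᵢ/Kᵢ = 1.0818 > 1, so g(0) = 0.0778 > 0 and g(1) = -0.0818 < 0.
Iterate (Newton) starting at ψ = 0.5:
  ψ = 0.5000: g = -0.02570, g' = -0.1393 → ψ = 0.3155
  ψ = 0.3155: g = 0.00319, g' = -0.1771 → ψ = 0.3335
  ψ = 0.3335: g = 0.00004, g' = -0.1725 → ψ = 0.3337
Converged at ψ = 0.3337.
Compositions from xᵢ = zᵢ/(1+ψ(Kᵢ−1)), yᵢ = Kᵢxᵢ:
  methanol: x = 0.1197, y = 0.2764
  1-propanol: x = 0.8803, y = 0.7236

x_1-propanol = 0.8803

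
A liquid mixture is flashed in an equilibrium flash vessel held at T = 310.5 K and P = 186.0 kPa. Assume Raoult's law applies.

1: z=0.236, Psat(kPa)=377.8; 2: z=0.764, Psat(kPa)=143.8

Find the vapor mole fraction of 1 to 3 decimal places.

Raoult's law: Kᵢ = Pᵢˢᵃᵗ/P = Pᵢˢᵃᵗ/186.0.
  K_1 = 377.8/186.0 = 2.03118, K_2 = 143.8/186.0 = 0.77312
Material balance + equilibrium reduce to Σ zᵢ(Kᵢ−1)/(1+ψ(Kᵢ−1)) = 0.
g(0) = ΣzᵢKᵢ − 1 = 0.070 and g(1) = 1 − Σzᵢ/Kᵢ = -0.104, so a root lies in (0, 1).
Binary case is linear: z₁(K₁−1)(1+ψ(K₂−1)) + z₂(K₂−1)(1+ψ(K₁−1)) = 0
⇒ ψ = [z₁(K₁−1)+z₂(K₂−1)] / [−(K₁−1)(K₂−1)] = 0.0700/0.2340 = 0.299
Compositions from xᵢ = zᵢ/(1+ψ(Kᵢ−1)), yᵢ = Kᵢxᵢ:
  1: x = 0.180, y = 0.366
  2: x = 0.820, y = 0.634

y_1 = 0.366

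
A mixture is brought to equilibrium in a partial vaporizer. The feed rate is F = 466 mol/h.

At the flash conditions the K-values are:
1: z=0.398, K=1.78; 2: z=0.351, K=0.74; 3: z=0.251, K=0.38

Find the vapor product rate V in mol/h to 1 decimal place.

Material balance + equilibrium reduce to Σ zᵢ(Kᵢ−1)/(1+V/F(Kᵢ−1)) = 0.
g(0) = ΣzᵢKᵢ − 1 = 0.064 and g(1) = 1 − Σzᵢ/Kᵢ = -0.358, so a root lies in (0, 1).
Iterate (Newton) starting at V/F = 0.6:
  V/F = 0.600: g = -0.1445, g' = -0.390 → V/F = 0.230
  V/F = 0.230: g = -0.0153, g' = -0.332 → V/F = 0.184
Converged at V/F = 0.184.
Then V = V/F·F = 0.1839·466 = 85.7 mol/h and L = F − V = 380.3 mol/h.

V = 85.7 mol/h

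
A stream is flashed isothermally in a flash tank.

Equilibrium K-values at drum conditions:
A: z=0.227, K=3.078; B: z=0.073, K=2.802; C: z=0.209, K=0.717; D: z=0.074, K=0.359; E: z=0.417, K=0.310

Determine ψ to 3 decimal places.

Let ψ = V/F and solve Σ zᵢ(Kᵢ−1)/(1+ψ(Kᵢ−1)) = 0.
Check two-phase: ΣzᵢKᵢ = 1.209 > 1 and Σzᵢ/Kᵢ = 1.943 > 1, so g(0) = 0.209 > 0 and g(1) = -0.943 < 0.
Newton–Raphson from ψ = 0.46:
  ψ = 0.460: g = -0.2437, g' = -0.836 → ψ = 0.169
  ψ = 0.169: g = 0.0092, g' = -0.988 → ψ = 0.178
Converged at ψ = 0.178.

ψ = 0.178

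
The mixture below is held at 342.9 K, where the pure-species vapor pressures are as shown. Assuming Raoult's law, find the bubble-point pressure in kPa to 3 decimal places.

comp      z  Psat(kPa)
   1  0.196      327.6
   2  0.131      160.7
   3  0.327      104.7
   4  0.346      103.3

At the bubble point ψ → 0, so ΣzᵢKᵢ = 1 with Kᵢ = Pᵢˢᵃᵗ/P ⇒ P = ΣzᵢPᵢˢᵃᵗ.
P = 0.196·327.6 + 0.131·160.7 + 0.327·104.7 + 0.346·103.3 = 155.240 kPa

Pbub = 155.240 kPa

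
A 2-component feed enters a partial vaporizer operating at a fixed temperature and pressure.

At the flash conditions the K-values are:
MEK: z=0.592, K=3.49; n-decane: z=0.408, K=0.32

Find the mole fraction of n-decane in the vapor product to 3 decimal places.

y_n-decane = 0.251

Material balance + equilibrium reduce to Σ zᵢ(Kᵢ−1)/(1+ψ(Kᵢ−1)) = 0.
Check two-phase: ΣzᵢKᵢ = 2.197 > 1 and Σzᵢ/Kᵢ = 1.445 > 1, so g(0) = 1.197 > 0 and g(1) = -0.445 < 0.
Iterate (Newton) starting at ψ = 0.68:
  ψ = 0.680: g = 0.0313, g' = -1.159 → ψ = 0.707
Converged at ψ = 0.707.
Compositions from xᵢ = zᵢ/(1+ψ(Kᵢ−1)), yᵢ = Kᵢxᵢ:
  MEK: x = 0.215, y = 0.749
  n-decane: x = 0.785, y = 0.251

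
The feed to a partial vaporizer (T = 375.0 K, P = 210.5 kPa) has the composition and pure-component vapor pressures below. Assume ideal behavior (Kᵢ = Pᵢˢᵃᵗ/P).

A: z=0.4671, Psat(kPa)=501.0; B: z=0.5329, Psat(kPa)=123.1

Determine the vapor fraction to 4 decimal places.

ψ = 0.7388

Raoult's law: Kᵢ = Pᵢˢᵃᵗ/P = Pᵢˢᵃᵗ/210.5.
  K_A = 501.0/210.5 = 2.380048, K_B = 123.1/210.5 = 0.584798
Binary case is linear: z₁(K₁−1)(1+ψ(K₂−1)) + z₂(K₂−1)(1+ψ(K₁−1)) = 0
⇒ ψ = [z₁(K₁−1)+z₂(K₂−1)] / [−(K₁−1)(K₂−1)] = 0.42336/0.57300 = 0.7388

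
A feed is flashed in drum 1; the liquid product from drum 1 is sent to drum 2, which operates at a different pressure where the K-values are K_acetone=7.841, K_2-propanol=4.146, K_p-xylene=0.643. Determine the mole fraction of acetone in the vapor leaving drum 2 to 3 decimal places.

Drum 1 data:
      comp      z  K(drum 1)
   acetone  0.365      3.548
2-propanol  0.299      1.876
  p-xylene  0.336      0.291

y_acetone (drum 2) = 0.172

Drum 1:
Material balance + equilibrium reduce to Σ zᵢ(Kᵢ−1)/(1+ψ₁(Kᵢ−1)) = 0.
Feasibility: ΣzᵢKᵢ = 1.954, Σzᵢ/Kᵢ = 1.417 — both > 1, two phases present.
Iterate (Newton) starting at ψ₁ = 0.43:
  ψ₁ = 0.430: g = 0.2913, g' = -1.010 → ψ₁ = 0.718
  ψ₁ = 0.718: g = 0.0038, g' = -1.084 → ψ₁ = 0.722
Converged at ψ₁ = 0.722.
Drum-1 compositions:
  acetone: x = 0.129, y = 0.456
  2-propanol: x = 0.183, y = 0.344
  p-xylene: x = 0.688, y = 0.200
Drum-2 feed = drum-1 liquid: z₂ = (0.1285, 0.1832, 0.6883).
Drum 2:
Rachford–Rice: g(ψ₂) = Σ zᵢ(Kᵢ−1)/(1+ψ₂(Kᵢ−1)) = 0.
Check two-phase: ΣzᵢKᵢ = 2.210 > 1 and Σzᵢ/Kᵢ = 1.131 > 1, so g(0) = 1.210 > 0 and g(1) = -0.131 < 0.
Iterate (Newton) starting at ψ₂ = 0.59:
  ψ₂ = 0.590: g = 0.0651, g' = -0.600 → ψ₂ = 0.698
  ψ₂ = 0.698: g = 0.0051, g' = -0.513 → ψ₂ = 0.708
Converged at ψ₂ = 0.708.
  acetone: x = 0.022, y = 0.172
  2-propanol: x = 0.057, y = 0.235
  p-xylene: x = 0.921, y = 0.592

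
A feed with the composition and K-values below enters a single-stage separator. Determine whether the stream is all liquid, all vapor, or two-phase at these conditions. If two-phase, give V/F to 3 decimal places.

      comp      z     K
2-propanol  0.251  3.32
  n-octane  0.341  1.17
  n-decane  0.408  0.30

ΣzᵢKᵢ = 1.355; Σzᵢ/Kᵢ = 1.727.
Both exceed 1, so a two-phase solution exists.
Newton iteration, ψ⁰ = 0.54:
  ψ = 0.540: g = -0.1476, g' = -0.791 → ψ = 0.353
  ψ = 0.353: g = -0.0049, g' = -0.770 → ψ = 0.347
Converged at ψ = 0.347.

two-phase, V/F = 0.347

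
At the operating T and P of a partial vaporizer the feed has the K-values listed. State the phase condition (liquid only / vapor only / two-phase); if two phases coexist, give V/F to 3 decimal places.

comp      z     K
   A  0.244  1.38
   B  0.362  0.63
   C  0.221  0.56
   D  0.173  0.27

liquid only

ΣzᵢKᵢ = 0.735; Σzᵢ/Kᵢ = 1.787.
Since ΣzᵢKᵢ < 1 the mixture is below its bubble point — single liquid phase.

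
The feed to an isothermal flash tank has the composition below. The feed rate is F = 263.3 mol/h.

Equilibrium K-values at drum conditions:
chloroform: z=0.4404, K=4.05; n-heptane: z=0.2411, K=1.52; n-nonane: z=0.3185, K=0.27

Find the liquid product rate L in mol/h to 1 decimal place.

Let ψ = V/F and solve Σ zᵢ(Kᵢ−1)/(1+ψ(Kᵢ−1)) = 0.
g(0) = ΣzᵢKᵢ − 1 = 1.2361 and g(1) = 1 − Σzᵢ/Kᵢ = -0.4470, so a root lies in (0, 1).
Iterate (Newton) starting at ψ = 0.5:
  ψ = 0.5000: g = 0.26532, g' = -1.1046 → ψ = 0.7402
  ψ = 0.7402: g = -0.00297, g' = -1.2234 → ψ = 0.7378
Converged at ψ = 0.7378.
Then V = ψ·F = 0.7378·263.3 = 194.3 mol/h and L = F − V = 69.0 mol/h.

L = 69.0 mol/h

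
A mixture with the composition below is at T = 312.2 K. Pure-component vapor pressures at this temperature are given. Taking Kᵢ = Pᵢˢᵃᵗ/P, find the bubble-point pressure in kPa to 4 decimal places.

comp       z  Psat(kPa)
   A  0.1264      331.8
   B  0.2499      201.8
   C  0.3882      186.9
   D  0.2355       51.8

At the bubble point ψ → 0, so ΣzᵢKᵢ = 1 with Kᵢ = Pᵢˢᵃᵗ/P ⇒ P = ΣzᵢPᵢˢᵃᵗ.
P = 0.1264·331.8 + 0.2499·201.8 + 0.3882·186.9 + 0.2355·51.8 = 177.1228 kPa

Pbub = 177.1228 kPa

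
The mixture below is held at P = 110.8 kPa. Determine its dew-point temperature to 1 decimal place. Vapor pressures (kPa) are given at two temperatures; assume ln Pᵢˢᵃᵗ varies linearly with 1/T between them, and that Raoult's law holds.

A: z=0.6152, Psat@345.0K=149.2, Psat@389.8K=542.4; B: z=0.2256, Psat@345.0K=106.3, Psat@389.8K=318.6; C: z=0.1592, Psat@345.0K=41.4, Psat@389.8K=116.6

T = 348.9 K

Dew-point temperature: Σzᵢ·P/Pᵢˢᵃᵗ(T) = 1. Interpolate ln Pᵢˢᵃᵗ = aᵢ + bᵢ/T.
  T = 345.0 K: ΣzᵢP/Pᵢˢᵃᵗ = 1.1181
  T = 389.8 K: ΣzᵢP/Pᵢˢᵃᵗ = 0.3554
  T = 367.4 K: ΣzᵢP/Pᵢˢᵃᵗ = 0.6077
  T = 356.2 K: ΣzᵢP/Pᵢˢᵃᵗ = 0.8161
  T = 350.6 K: ΣzᵢP/Pᵢˢᵃᵗ = 0.9527
  T = 347.8 K: ΣzᵢP/Pᵢˢᵃᵗ = 1.0314
Interpolating between 347.8 K and 350.6 K gives T ≈ 348.9 K.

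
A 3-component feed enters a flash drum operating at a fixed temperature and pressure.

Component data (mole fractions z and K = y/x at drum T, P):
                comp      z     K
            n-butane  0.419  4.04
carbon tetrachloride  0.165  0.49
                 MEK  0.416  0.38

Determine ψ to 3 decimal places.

Material balance + equilibrium reduce to Σ zᵢ(Kᵢ−1)/(1+ψ(Kᵢ−1)) = 0.
Feasibility: ΣzᵢKᵢ = 1.932, Σzᵢ/Kᵢ = 1.535 — both > 1, two phases present.
Newton–Raphson from ψ = 0.65:
  ψ = 0.650: g = -0.1299, g' = -0.982 → ψ = 0.518
Converged at ψ = 0.518.

ψ = 0.518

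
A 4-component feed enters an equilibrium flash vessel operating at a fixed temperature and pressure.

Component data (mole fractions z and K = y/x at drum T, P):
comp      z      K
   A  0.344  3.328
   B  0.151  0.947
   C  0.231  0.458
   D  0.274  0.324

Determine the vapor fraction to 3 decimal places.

ψ = 0.391

Rachford–Rice: g(ψ) = Σ zᵢ(Kᵢ−1)/(1+ψ(Kᵢ−1)) = 0.
Check two-phase: ΣzᵢKᵢ = 1.482 > 1 and Σzᵢ/Kᵢ = 1.613 > 1, so g(0) = 0.482 > 0 and g(1) = -0.613 < 0.
Newton–Raphson from ψ = 0.5:
  ψ = 0.500: g = -0.0897, g' = -0.812 → ψ = 0.390
  ψ = 0.390: g = 0.0017, g' = -0.853 → ψ = 0.391
Converged at ψ = 0.391.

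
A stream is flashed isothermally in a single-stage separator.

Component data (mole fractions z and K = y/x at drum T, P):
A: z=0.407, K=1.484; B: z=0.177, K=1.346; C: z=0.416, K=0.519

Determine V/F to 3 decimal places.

Rachford–Rice: g(V/F) = Σ zᵢ(Kᵢ−1)/(1+V/F(Kᵢ−1)) = 0.
Check two-phase: ΣzᵢKᵢ = 1.058 > 1 and Σzᵢ/Kᵢ = 1.207 > 1, so g(0) = 0.058 > 0 and g(1) = -0.207 < 0.
Newton–Raphson from V/F = 0.34:
  V/F = 0.340: g = -0.0153, g' = -0.225 → V/F = 0.272
  V/F = 0.272: g = -0.0002, g' = -0.220 → V/F = 0.271
Converged at V/F = 0.271.

V/F = 0.271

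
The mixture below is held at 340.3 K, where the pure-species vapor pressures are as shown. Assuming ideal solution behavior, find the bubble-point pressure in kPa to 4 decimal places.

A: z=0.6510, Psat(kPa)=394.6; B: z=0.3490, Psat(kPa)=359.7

Pbub = 382.4199 kPa

At the bubble point ψ → 0, so ΣzᵢKᵢ = 1 with Kᵢ = Pᵢˢᵃᵗ/P ⇒ P = ΣzᵢPᵢˢᵃᵗ.
P = 0.6510·394.6 + 0.3490·359.7 = 382.4199 kPa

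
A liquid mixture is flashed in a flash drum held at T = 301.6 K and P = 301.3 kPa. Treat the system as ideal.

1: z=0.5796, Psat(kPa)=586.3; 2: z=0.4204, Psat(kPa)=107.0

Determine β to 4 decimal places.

Raoult's law: Kᵢ = Pᵢˢᵃᵗ/P = Pᵢˢᵃᵗ/301.3.
  K_1 = 586.3/301.3 = 1.945901, K_2 = 107.0/301.3 = 0.355128
Material balance + equilibrium reduce to Σ zᵢ(Kᵢ−1)/(1+β(Kᵢ−1)) = 0.
Check two-phase: ΣzᵢKᵢ = 1.2771 > 1 and Σzᵢ/Kᵢ = 1.4817 > 1, so g(0) = 0.2771 > 0 and g(1) = -0.4817 < 0.
Binary case is linear: z₁(K₁−1)(1+β(K₂−1)) + z₂(K₂−1)(1+β(K₁−1)) = 0
⇒ β = [z₁(K₁−1)+z₂(K₂−1)] / [−(K₁−1)(K₂−1)] = 0.27714/0.60999 = 0.4543

β = 0.4543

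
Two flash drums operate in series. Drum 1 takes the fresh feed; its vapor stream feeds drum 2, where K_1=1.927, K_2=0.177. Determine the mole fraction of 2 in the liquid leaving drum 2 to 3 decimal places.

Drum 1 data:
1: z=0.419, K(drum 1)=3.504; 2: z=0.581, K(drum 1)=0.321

Drum 1:
Binary case is linear: z₁(K₁−1)(1+ψ₁(K₂−1)) + z₂(K₂−1)(1+ψ₁(K₁−1)) = 0
⇒ ψ₁ = [z₁(K₁−1)+z₂(K₂−1)] / [−(K₁−1)(K₂−1)] = 0.6547/1.7002 = 0.385
Drum-1 compositions:
  1: x = 0.213, y = 0.747
  2: x = 0.787, y = 0.253
Drum-2 feed = drum-1 vapor: z₂ = (0.7475, 0.2525).
Drum 2:
Material balance + equilibrium reduce to Σ zᵢ(Kᵢ−1)/(1+ψ₂(Kᵢ−1)) = 0.
Check two-phase: ΣzᵢKᵢ = 1.485 > 1 and Σzᵢ/Kᵢ = 1.815 > 1, so g(0) = 0.485 > 0 and g(1) = -0.815 < 0.
Binary case is linear: z₁(K₁−1)(1+ψ₂(K₂−1)) + z₂(K₂−1)(1+ψ₂(K₁−1)) = 0
⇒ ψ₂ = [z₁(K₁−1)+z₂(K₂−1)] / [−(K₁−1)(K₂−1)] = 0.4851/0.7629 = 0.636
  1: x = 0.470, y = 0.906
  2: x = 0.530, y = 0.094

x_2 (drum 2) = 0.530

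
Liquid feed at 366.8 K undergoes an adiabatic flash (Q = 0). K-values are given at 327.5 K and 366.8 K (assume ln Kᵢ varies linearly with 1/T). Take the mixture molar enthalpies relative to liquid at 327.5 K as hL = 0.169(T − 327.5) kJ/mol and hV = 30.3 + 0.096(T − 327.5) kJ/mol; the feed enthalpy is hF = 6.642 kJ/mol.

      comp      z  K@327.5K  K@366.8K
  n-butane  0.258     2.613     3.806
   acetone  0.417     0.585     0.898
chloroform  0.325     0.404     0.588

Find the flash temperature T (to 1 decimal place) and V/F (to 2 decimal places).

T = 335.8 K, V/F = 0.18

Adiabatic flash: solve Rachford–Rice at each trial T, then check hF = ψ·hV(T) + (1−ψ)·hL(T).
  T = 327.5 K: K = (2.613, 0.585, 0.404), RR gives ψ = 0.061, H_out = 1.861 kJ/mol
  T = 366.8 K: K = (3.806, 0.898, 0.588), RR gives ψ = 0.730, H_out = 26.669 kJ/mol
  T = 347.1 K: K = (3.186, 0.733, 0.492), RR gives ψ = 0.343, H_out = 13.219 kJ/mol
  T = 337.3 K: K = (2.894, 0.657, 0.447), RR gives ψ = 0.198, H_out = 7.523 kJ/mol
  T = 332.4 K: K = (2.752, 0.621, 0.425), RR gives ψ = 0.130, H_out = 4.715 kJ/mol
  T = 334.9 K: K = (2.824, 0.639, 0.437), RR gives ψ = 0.165, H_out = 6.150 kJ/mol
Linear interpolation between T = 334.9 (H_out = 6.150) and T = 337.3 (H_out = 7.523) on hF = 6.642 gives T ≈ 335.8 K, at which ψ = 0.18.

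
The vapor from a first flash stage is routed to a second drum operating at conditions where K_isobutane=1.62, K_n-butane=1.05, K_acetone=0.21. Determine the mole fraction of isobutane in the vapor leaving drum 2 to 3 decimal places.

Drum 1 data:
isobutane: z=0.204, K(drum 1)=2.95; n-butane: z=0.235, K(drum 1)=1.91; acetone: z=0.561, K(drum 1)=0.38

y_isobutane (drum 2) = 0.567

Drum 1:
Let ψ₁ = V/F and solve Σ zᵢ(Kᵢ−1)/(1+ψ₁(Kᵢ−1)) = 0.
g(0) = ΣzᵢKᵢ − 1 = 0.264 and g(1) = 1 − Σzᵢ/Kᵢ = -0.669, so a root lies in (0, 1).
Newton–Raphson from ψ₁ = 0.64:
  ψ₁ = 0.640: g = -0.2645, g' = -0.824 → ψ₁ = 0.319
  ψ₁ = 0.319: g = -0.0225, g' = -0.747 → ψ₁ = 0.289
Converged at ψ₁ = 0.289.
Drum-1 compositions:
  isobutane: x = 0.130, y = 0.385
  n-butane: x = 0.186, y = 0.355
  acetone: x = 0.683, y = 0.260
Drum-2 feed = drum-1 vapor: z₂ = (0.3849, 0.3554, 0.2597).
Drum 2:
Rachford–Rice: g(ψ₂) = Σ zᵢ(Kᵢ−1)/(1+ψ₂(Kᵢ−1)) = 0.
g(0) = ΣzᵢKᵢ − 1 = 0.051 and g(1) = 1 − Σzᵢ/Kᵢ = -0.813, so a root lies in (0, 1).
Newton–Raphson from ψ₂ = 0.5:
  ψ₂ = 0.500: g = -0.1396, g' = -0.530 → ψ₂ = 0.236
  ψ₂ = 0.236: g = -0.0266, g' = -0.359 → ψ₂ = 0.162
  ψ₂ = 0.162: g = -0.0009, g' = -0.336 → ψ₂ = 0.160
Converged at ψ₂ = 0.160.
  isobutane: x = 0.350, y = 0.567
  n-butane: x = 0.353, y = 0.370
  acetone: x = 0.297, y = 0.062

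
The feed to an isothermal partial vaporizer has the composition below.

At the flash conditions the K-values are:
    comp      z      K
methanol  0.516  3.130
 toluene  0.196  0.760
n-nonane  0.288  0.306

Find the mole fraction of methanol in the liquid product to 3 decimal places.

Newton–Raphson from V/F = 0.5:
  V/F = 0.500: g = 0.1727, g' = -0.889 → V/F = 0.694
  V/F = 0.694: g = 0.0012, g' = -0.914 → V/F = 0.696
Converged at V/F = 0.696.
Compositions from xᵢ = zᵢ/(1+V/F(Kᵢ−1)), yᵢ = Kᵢxᵢ:
  methanol: x = 0.208, y = 0.651
  toluene: x = 0.235, y = 0.179
  n-nonane: x = 0.557, y = 0.170

x_methanol = 0.208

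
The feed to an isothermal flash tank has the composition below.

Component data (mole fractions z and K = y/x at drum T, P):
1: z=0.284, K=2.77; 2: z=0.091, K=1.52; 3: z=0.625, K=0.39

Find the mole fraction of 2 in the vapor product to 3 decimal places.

Rachford–Rice: g(β) = Σ zᵢ(Kᵢ−1)/(1+β(Kᵢ−1)) = 0.
g(0) = ΣzᵢKᵢ − 1 = 0.169 and g(1) = 1 − Σzᵢ/Kᵢ = -0.765, so a root lies in (0, 1).
Newton–Raphson from β = 0.5:
  β = 0.500: g = -0.2443, g' = -0.747 → β = 0.173
  β = 0.173: g = 0.0020, g' = -0.833 → β = 0.175
Converged at β = 0.175.
Compositions from xᵢ = zᵢ/(1+β(Kᵢ−1)), yᵢ = Kᵢxᵢ:
  1: x = 0.217, y = 0.600
  2: x = 0.083, y = 0.127
  3: x = 0.700, y = 0.273

y_2 = 0.127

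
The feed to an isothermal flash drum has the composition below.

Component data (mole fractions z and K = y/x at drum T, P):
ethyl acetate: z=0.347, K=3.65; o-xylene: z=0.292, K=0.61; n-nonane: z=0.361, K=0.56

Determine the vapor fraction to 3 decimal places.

Let ψ = V/F and solve Σ zᵢ(Kᵢ−1)/(1+ψ(Kᵢ−1)) = 0.
Check two-phase: ΣzᵢKᵢ = 1.647 > 1 and Σzᵢ/Kᵢ = 1.218 > 1, so g(0) = 0.647 > 0 and g(1) = -0.218 < 0.
Newton iteration, ψ⁰ = 0.5:
  ψ = 0.500: g = 0.0504, g' = -0.634 → ψ = 0.579
  ψ = 0.579: g = 0.0023, g' = -0.579 → ψ = 0.583
Converged at ψ = 0.583.

ψ = 0.583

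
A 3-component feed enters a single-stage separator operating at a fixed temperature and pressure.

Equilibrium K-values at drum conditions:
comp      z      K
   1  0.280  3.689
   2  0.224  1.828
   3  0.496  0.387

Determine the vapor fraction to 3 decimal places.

ψ = 0.517

Newton iteration, ψ⁰ = 0.5:
  ψ = 0.500: g = 0.0139, g' = -0.833 → ψ = 0.517
Converged at ψ = 0.517.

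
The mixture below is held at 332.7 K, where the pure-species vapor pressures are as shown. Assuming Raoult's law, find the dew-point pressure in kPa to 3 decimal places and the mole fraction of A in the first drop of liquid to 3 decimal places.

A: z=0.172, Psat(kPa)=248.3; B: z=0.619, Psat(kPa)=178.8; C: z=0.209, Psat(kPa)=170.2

Pdew = 185.782 kPa, x_A = 0.129

At the dew point ψ → 1, so Σzᵢ/Kᵢ = 1 with Kᵢ = Pᵢˢᵃᵗ/P ⇒ 1/P = Σzᵢ/Pᵢˢᵃᵗ.
1/P = 0.172/248.3 + 0.619/178.8 + 0.209/170.2 = 0.005383 ⇒ P = 185.782 kPa
xᵢ = zᵢP/Pᵢˢᵃᵗ ⇒ x_A = 0.172·185.782/248.3 = 0.129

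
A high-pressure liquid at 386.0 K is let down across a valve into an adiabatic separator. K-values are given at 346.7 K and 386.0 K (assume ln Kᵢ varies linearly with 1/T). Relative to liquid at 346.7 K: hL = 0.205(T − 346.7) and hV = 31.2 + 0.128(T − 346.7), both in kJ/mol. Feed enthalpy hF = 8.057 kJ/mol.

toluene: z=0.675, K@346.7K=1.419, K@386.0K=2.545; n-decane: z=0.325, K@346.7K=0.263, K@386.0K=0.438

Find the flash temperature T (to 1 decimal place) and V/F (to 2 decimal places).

T = 349.1 K, V/F = 0.24

Adiabatic flash: solve Rachford–Rice at each trial T, then check hF = ψ·hV(T) + (1−ψ)·hL(T).
  T = 346.7 K: K = (1.419, 0.263), RR gives ψ = 0.140, H_out = 4.375 kJ/mol
  T = 386.0 K: K = (2.545, 0.438), RR gives ψ = 0.991, H_out = 35.969 kJ/mol
  T = 366.4 K: K = (1.932, 0.344), RR gives ψ = 0.681, H_out = 24.242 kJ/mol
  T = 356.5 K: K = (1.661, 0.302), RR gives ψ = 0.475, H_out = 16.484 kJ/mol
  T = 351.6 K: K = (1.537, 0.282), RR gives ψ = 0.335, H_out = 11.332 kJ/mol
  T = 349.1 K: K = (1.476, 0.272), RR gives ψ = 0.245, H_out = 8.086 kJ/mol
Linear interpolation between T = 346.7 (H_out = 4.375) and T = 349.1 (H_out = 8.086) on hF = 8.057 gives T ≈ 349.1 K, at which ψ = 0.24.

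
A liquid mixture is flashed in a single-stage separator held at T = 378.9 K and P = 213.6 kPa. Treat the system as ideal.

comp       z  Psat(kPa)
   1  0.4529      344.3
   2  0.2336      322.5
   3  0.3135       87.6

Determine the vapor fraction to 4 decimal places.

Raoult's law: Kᵢ = Pᵢˢᵃᵗ/P = Pᵢˢᵃᵗ/213.6.
  K_1 = 344.3/213.6 = 1.611891, K_2 = 322.5/213.6 = 1.509831, K_3 = 87.6/213.6 = 0.410112
Material balance + equilibrium reduce to Σ zᵢ(Kᵢ−1)/(1+ψ(Kᵢ−1)) = 0.
g(0) = ΣzᵢKᵢ − 1 = 0.2113 and g(1) = 1 − Σzᵢ/Kᵢ = -0.2001, so a root lies in (0, 1).
Newton–Raphson from ψ = 0.5:
  ψ = 0.5000: g = 0.04482, g' = -0.3574 → ψ = 0.6254
  ψ = 0.6254: g = -0.00230, g' = -0.3975 → ψ = 0.6196
Converged at ψ = 0.6196.

ψ = 0.6196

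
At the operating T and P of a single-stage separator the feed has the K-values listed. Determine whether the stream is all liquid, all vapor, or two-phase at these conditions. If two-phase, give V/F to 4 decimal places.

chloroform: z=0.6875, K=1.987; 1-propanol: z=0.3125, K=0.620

ΣzᵢKᵢ = 1.5598; Σzᵢ/Kᵢ = 0.8500.
Since Σzᵢ/Kᵢ < 1 the mixture is above its dew point — single vapor phase.

all vapor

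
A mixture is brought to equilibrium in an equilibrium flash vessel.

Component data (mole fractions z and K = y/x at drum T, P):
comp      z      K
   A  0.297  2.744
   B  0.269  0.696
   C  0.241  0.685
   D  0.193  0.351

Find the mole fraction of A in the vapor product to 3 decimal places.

y_A = 0.524

Rachford–Rice: g(V/F) = Σ zᵢ(Kᵢ−1)/(1+V/F(Kᵢ−1)) = 0.
Feasibility: ΣzᵢKᵢ = 1.235, Σzᵢ/Kᵢ = 1.396 — both > 1, two phases present.
Newton iteration, V/F⁰ = 0.5:
  V/F = 0.500: g = -0.0953, g' = -0.504 → V/F = 0.311
  V/F = 0.311: g = 0.0044, g' = -0.567 → V/F = 0.319
Converged at V/F = 0.319.
Compositions from xᵢ = zᵢ/(1+V/F(Kᵢ−1)), yᵢ = Kᵢxᵢ:
  A: x = 0.191, y = 0.524
  B: x = 0.298, y = 0.207
  C: x = 0.268, y = 0.184
  D: x = 0.243, y = 0.085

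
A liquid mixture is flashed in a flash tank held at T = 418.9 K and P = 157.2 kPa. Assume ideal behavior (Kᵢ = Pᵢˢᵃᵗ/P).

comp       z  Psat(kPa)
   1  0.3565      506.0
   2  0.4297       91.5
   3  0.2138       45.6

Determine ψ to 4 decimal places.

ψ = 0.3895

Raoult's law: Kᵢ = Pᵢˢᵃᵗ/P = Pᵢˢᵃᵗ/157.2.
  K_1 = 506.0/157.2 = 3.218830, K_2 = 91.5/157.2 = 0.582061, K_3 = 45.6/157.2 = 0.290076
Let ψ = V/F and solve Σ zᵢ(Kᵢ−1)/(1+ψ(Kᵢ−1)) = 0.
g(0) = ΣzᵢKᵢ − 1 = 0.4596 and g(1) = 1 − Σzᵢ/Kᵢ = -0.5860, so a root lies in (0, 1).
Newton–Raphson from ψ = 0.5:
  ψ = 0.5000: g = -0.08735, g' = -0.7734 → ψ = 0.3871
  ψ = 0.3871: g = 0.00201, g' = -0.8197 → ψ = 0.3895
Converged at ψ = 0.3895.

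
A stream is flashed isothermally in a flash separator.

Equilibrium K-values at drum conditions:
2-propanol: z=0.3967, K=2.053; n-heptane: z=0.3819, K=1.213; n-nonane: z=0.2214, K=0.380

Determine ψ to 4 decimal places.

ψ = 0.8482

Newton iteration, ψ⁰ = 0.5:
  ψ = 0.5000: g = 0.14823, g' = -0.3817 → ψ = 0.8884
  ψ = 0.8884: g = -0.02134, g' = -0.5514 → ψ = 0.8497
  ψ = 0.8497: g = -0.00073, g' = -0.5150 → ψ = 0.8482
Converged at ψ = 0.8482.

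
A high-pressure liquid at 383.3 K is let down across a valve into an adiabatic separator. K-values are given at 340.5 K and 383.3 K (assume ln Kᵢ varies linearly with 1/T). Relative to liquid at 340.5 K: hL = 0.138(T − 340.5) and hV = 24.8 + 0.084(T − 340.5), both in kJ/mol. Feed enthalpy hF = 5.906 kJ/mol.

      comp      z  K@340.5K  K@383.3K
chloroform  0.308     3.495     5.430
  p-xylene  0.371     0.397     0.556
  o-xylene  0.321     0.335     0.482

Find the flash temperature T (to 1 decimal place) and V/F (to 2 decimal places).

Adiabatic flash: solve Rachford–Rice at each trial T, then check hF = ψ·hV(T) + (1−ψ)·hL(T).
  T = 340.5 K: K = (3.495, 0.397, 0.335), RR gives ψ = 0.210, H_out = 5.208 kJ/mol
  T = 383.3 K: K = (5.430, 0.556, 0.482), RR gives ψ = 0.487, H_out = 16.848 kJ/mol
  T = 361.9 K: K = (4.413, 0.475, 0.406), RR gives ψ = 0.350, H_out = 11.218 kJ/mol
  T = 351.2 K: K = (3.941, 0.435, 0.370), RR gives ψ = 0.282, H_out = 8.308 kJ/mol
  T = 345.9 K: K = (3.717, 0.416, 0.352), RR gives ψ = 0.247, H_out = 6.804 kJ/mol
  T = 343.2 K: K = (3.605, 0.407, 0.344), RR gives ψ = 0.229, H_out = 6.015 kJ/mol
  T = 341.9 K: K = (3.552, 0.402, 0.339), RR gives ψ = 0.220, H_out = 5.629 kJ/mol
Linear interpolation between T = 341.9 (H_out = 5.629) and T = 343.2 (H_out = 6.015) on hF = 5.906 gives T ≈ 342.8 K, at which ψ = 0.23.

T = 342.8 K, V/F = 0.23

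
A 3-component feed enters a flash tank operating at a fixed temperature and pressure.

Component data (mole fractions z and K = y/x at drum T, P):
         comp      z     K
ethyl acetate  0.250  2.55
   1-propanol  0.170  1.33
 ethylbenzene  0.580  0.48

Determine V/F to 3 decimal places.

V/F = 0.221

Material balance + equilibrium reduce to Σ zᵢ(Kᵢ−1)/(1+V/F(Kᵢ−1)) = 0.
g(0) = ΣzᵢKᵢ − 1 = 0.142 and g(1) = 1 − Σzᵢ/Kᵢ = -0.434, so a root lies in (0, 1).
Newton iteration, V/F⁰ = 0.5:
  V/F = 0.500: g = -0.1411, g' = -0.491 → V/F = 0.212
  V/F = 0.212: g = 0.0049, g' = -0.554 → V/F = 0.221
Converged at V/F = 0.221.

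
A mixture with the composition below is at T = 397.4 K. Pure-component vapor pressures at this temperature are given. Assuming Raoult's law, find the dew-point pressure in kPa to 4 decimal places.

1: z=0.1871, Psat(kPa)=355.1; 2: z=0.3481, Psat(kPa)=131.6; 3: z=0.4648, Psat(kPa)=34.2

At the dew point ψ → 1, so Σzᵢ/Kᵢ = 1 with Kᵢ = Pᵢˢᵃᵗ/P ⇒ 1/P = Σzᵢ/Pᵢˢᵃᵗ.
1/P = 0.1871/355.1 + 0.3481/131.6 + 0.4648/34.2 = 0.0167627 ⇒ P = 59.6564 kPa

Pdew = 59.6564 kPa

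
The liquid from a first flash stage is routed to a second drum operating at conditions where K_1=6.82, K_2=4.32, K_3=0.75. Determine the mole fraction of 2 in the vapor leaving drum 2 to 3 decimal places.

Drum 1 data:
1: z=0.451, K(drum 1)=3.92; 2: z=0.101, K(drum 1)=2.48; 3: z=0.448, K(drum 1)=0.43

y_2 (drum 2) = 0.070

Drum 1:
Material balance + equilibrium reduce to Σ zᵢ(Kᵢ−1)/(1+ψ₁(Kᵢ−1)) = 0.
Check two-phase: ΣzᵢKᵢ = 2.211 > 1 and Σzᵢ/Kᵢ = 1.198 > 1, so g(0) = 1.211 > 0 and g(1) = -0.198 < 0.
Iterate (Newton) starting at ψ₁ = 0.5:
  ψ₁ = 0.500: g = 0.2641, g' = -0.993 → ψ₁ = 0.766
  ψ₁ = 0.766: g = 0.0238, g' = -0.874 → ψ₁ = 0.793
Converged at ψ₁ = 0.793.
Drum-1 compositions:
  1: x = 0.136, y = 0.533
  2: x = 0.046, y = 0.115
  3: x = 0.818, y = 0.352
Drum-2 feed = drum-1 liquid: z₂ = (0.1360, 0.0465, 0.8175).
Drum 2:
Let ψ₂ = V/F and solve Σ zᵢ(Kᵢ−1)/(1+ψ₂(Kᵢ−1)) = 0.
Check two-phase: ΣzᵢKᵢ = 1.742 > 1 and Σzᵢ/Kᵢ = 1.121 > 1, so g(0) = 0.742 > 0 and g(1) = -0.121 < 0.
Newton iteration, ψ₂⁰ = 0.51:
  ψ₂ = 0.510: g = 0.0225, g' = -0.430 → ψ₂ = 0.562
  ψ₂ = 0.562: g = 0.0013, g' = -0.384 → ψ₂ = 0.566
Converged at ψ₂ = 0.566.
  1: x = 0.032, y = 0.216
  2: x = 0.016, y = 0.070
  3: x = 0.952, y = 0.714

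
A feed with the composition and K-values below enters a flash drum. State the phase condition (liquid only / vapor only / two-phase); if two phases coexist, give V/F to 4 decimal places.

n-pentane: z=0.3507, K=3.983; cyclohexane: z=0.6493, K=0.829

vapor only

ΣzᵢKᵢ = 1.9351; Σzᵢ/Kᵢ = 0.8713.
Since Σzᵢ/Kᵢ < 1 the mixture is above its dew point — single vapor phase.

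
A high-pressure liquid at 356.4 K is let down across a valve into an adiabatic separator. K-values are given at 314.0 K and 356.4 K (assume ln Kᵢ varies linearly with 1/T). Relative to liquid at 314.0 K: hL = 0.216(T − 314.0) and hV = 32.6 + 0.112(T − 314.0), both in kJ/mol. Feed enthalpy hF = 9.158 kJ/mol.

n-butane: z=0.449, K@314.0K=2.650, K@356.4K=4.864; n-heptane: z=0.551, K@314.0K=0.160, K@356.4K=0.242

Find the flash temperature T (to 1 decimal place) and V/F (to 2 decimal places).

Adiabatic flash: solve Rachford–Rice at each trial T, then check hF = ψ·hV(T) + (1−ψ)·hL(T).
  T = 314.0 K: K = (2.650, 0.160), RR gives ψ = 0.201, H_out = 6.539 kJ/mol
  T = 356.4 K: K = (4.864, 0.242), RR gives ψ = 0.450, H_out = 21.837 kJ/mol
  T = 335.2 K: K = (3.660, 0.199), RR gives ψ = 0.354, H_out = 15.328 kJ/mol
  T = 324.6 K: K = (3.131, 0.179), RR gives ψ = 0.288, H_out = 11.375 kJ/mol
  T = 319.3 K: K = (2.884, 0.170), RR gives ψ = 0.248, H_out = 9.100 kJ/mol
  T = 322.0 K: K = (3.008, 0.174), RR gives ψ = 0.270, H_out = 10.290 kJ/mol
  T = 320.6 K: K = (2.944, 0.172), RR gives ψ = 0.259, H_out = 9.682 kJ/mol
Linear interpolation between T = 319.3 (H_out = 9.100) and T = 320.6 (H_out = 9.682) on hF = 9.158 gives T ≈ 319.4 K, at which ψ = 0.25.

T = 319.4 K, V/F = 0.25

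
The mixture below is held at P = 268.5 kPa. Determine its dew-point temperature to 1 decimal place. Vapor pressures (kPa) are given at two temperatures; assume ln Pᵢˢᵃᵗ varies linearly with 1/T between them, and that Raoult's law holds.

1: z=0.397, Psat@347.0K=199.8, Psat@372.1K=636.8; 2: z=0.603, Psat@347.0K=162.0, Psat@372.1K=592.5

T = 355.2 K

Dew-point temperature: Σzᵢ·P/Pᵢˢᵃᵗ(T) = 1. Interpolate ln Pᵢˢᵃᵗ = aᵢ + bᵢ/T.
  T = 347.0 K: ΣzᵢP/Pᵢˢᵃᵗ = 1.5329
  T = 372.1 K: ΣzᵢP/Pᵢˢᵃᵗ = 0.4406
  T = 359.6 K: ΣzᵢP/Pᵢˢᵃᵗ = 0.8018
  T = 353.3 K: ΣzᵢP/Pᵢˢᵃᵗ = 1.1021
  T = 356.5 K: ΣzᵢP/Pᵢˢᵃᵗ = 0.9363
  T = 354.9 K: ΣzᵢP/Pᵢˢᵃᵗ = 1.0154
Interpolating between 354.9 K and 356.5 K gives T ≈ 355.2 K.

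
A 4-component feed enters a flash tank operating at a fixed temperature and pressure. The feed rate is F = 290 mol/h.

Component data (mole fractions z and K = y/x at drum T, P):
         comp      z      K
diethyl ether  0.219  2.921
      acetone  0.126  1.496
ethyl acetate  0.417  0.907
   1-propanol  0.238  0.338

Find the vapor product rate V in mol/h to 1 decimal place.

V = 137.8 mol/h

Let β = V/F and solve Σ zᵢ(Kᵢ−1)/(1+β(Kᵢ−1)) = 0.
g(0) = ΣzᵢKᵢ − 1 = 0.287 and g(1) = 1 − Σzᵢ/Kᵢ = -0.323, so a root lies in (0, 1).
Newton–Raphson from β = 0.53:
  β = 0.530: g = -0.0256, g' = -0.469 → β = 0.476
  β = 0.476: g = -0.0001, g' = -0.467 → β = 0.475
Converged at β = 0.475.
Then V = β·F = 0.4753·290 = 137.8 mol/h and L = F − V = 152.2 mol/h.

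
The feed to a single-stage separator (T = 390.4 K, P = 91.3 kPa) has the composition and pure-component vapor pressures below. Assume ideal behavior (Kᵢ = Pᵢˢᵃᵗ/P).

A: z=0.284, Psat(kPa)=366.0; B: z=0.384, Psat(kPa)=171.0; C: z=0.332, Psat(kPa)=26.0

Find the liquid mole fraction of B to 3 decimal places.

Raoult's law: Kᵢ = Pᵢˢᵃᵗ/P = Pᵢˢᵃᵗ/91.3.
  K_A = 366.0/91.3 = 4.00876, K_B = 171.0/91.3 = 1.87295, K_C = 26.0/91.3 = 0.28478
Material balance + equilibrium reduce to Σ zᵢ(Kᵢ−1)/(1+β(Kᵢ−1)) = 0.
g(0) = ΣzᵢKᵢ − 1 = 0.952 and g(1) = 1 − Σzᵢ/Kᵢ = -0.442, so a root lies in (0, 1).
Iterate (Newton) starting at β = 0.42:
  β = 0.420: g = 0.2833, g' = -1.005 → β = 0.702
  β = 0.702: g = 0.0057, g' = -1.063 → β = 0.707
Converged at β = 0.707.
Compositions from xᵢ = zᵢ/(1+β(Kᵢ−1)), yᵢ = Kᵢxᵢ:
  A: x = 0.091, y = 0.364
  B: x = 0.237, y = 0.445
  C: x = 0.672, y = 0.191

x_B = 0.237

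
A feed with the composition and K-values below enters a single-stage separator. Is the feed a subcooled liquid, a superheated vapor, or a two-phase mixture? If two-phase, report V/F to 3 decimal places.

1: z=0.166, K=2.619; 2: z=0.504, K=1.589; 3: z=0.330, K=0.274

two-phase, V/F = 0.503

ΣzᵢKᵢ = 1.326; Σzᵢ/Kᵢ = 1.585.
Both exceed 1, so a two-phase solution exists.
Material balance + equilibrium reduce to Σ zᵢ(Kᵢ−1)/(1+ψ(Kᵢ−1)) = 0.
Newton iteration, ψ⁰ = 0.5:
  ψ = 0.500: g = 0.0017, g' = -0.666 → ψ = 0.503
Converged at ψ = 0.503.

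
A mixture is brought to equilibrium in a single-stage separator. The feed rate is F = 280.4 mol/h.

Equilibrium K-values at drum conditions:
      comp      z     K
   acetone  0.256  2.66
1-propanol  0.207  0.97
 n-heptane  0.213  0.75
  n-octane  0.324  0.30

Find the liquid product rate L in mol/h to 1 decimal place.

Rachford–Rice: g(V/F) = Σ zᵢ(Kᵢ−1)/(1+V/F(Kᵢ−1)) = 0.
g(0) = ΣzᵢKᵢ − 1 = 0.139 and g(1) = 1 − Σzᵢ/Kᵢ = -0.674, so a root lies in (0, 1).
Iterate (Newton) starting at V/F = 0.53:
  V/F = 0.530: g = -0.2022, g' = -0.619 → V/F = 0.203
  V/F = 0.203: g = -0.0090, g' = -0.625 → V/F = 0.189
Converged at V/F = 0.189.
Then V = V/F·F = 0.1889·280.4 = 53.0 mol/h and L = F − V = 227.4 mol/h.

L = 227.4 mol/h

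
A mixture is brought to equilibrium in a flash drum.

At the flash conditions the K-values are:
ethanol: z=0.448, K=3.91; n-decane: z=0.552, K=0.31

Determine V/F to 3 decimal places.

Material balance + equilibrium reduce to Σ zᵢ(Kᵢ−1)/(1+V/F(Kᵢ−1)) = 0.
g(0) = ΣzᵢKᵢ − 1 = 0.923 and g(1) = 1 − Σzᵢ/Kᵢ = -0.895, so a root lies in (0, 1).
Newton–Raphson from V/F = 0.48:
  V/F = 0.480: g = -0.0256, g' = -1.248 → V/F = 0.460
Converged at V/F = 0.460.

V/F = 0.460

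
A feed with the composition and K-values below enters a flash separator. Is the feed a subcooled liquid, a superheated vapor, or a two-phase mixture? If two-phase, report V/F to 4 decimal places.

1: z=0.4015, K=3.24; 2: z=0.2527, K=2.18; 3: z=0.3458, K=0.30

ΣzᵢKᵢ = 1.9555; Σzᵢ/Kᵢ = 1.3925.
Both exceed 1, so a two-phase solution exists.
Rachford–Rice: g(ψ) = Σ zᵢ(Kᵢ−1)/(1+ψ(Kᵢ−1)) = 0.
Iterate (Newton) starting at ψ = 0.5:
  ψ = 0.5000: g = 0.23936, g' = -0.9885 → ψ = 0.7422
  ψ = 0.7422: g = -0.00701, g' = -1.1181 → ψ = 0.7359
Converged at ψ = 0.7359.

two-phase, V/F = 0.7359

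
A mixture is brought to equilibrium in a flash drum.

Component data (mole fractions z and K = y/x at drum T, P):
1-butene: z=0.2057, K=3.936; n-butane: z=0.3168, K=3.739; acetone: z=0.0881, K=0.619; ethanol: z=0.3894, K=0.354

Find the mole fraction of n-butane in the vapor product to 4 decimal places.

Newton–Raphson from V/F = 0.52:
  V/F = 0.5200: g = 0.17629, g' = -1.0705 → V/F = 0.6847
  V/F = 0.6847: g = 0.00594, g' = -1.0290 → V/F = 0.6905
Converged at V/F = 0.6904.
Compositions from xᵢ = zᵢ/(1+V/F(Kᵢ−1)), yᵢ = Kᵢxᵢ:
  1-butene: x = 0.0680, y = 0.2675
  n-butane: x = 0.1096, y = 0.4097
  acetone: x = 0.1195, y = 0.0740
  ethanol: x = 0.7029, y = 0.2488

y_n-butane = 0.4097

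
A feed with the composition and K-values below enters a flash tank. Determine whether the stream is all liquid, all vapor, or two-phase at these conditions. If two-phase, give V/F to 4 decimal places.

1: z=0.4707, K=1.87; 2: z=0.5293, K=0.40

ΣzᵢKᵢ = 1.0919; Σzᵢ/Kᵢ = 1.5750.
Both exceed 1, so a two-phase solution exists.
Let ψ = V/F and solve Σ zᵢ(Kᵢ−1)/(1+ψ(Kᵢ−1)) = 0.
Binary case is linear: z₁(K₁−1)(1+ψ(K₂−1)) + z₂(K₂−1)(1+ψ(K₁−1)) = 0
⇒ ψ = [z₁(K₁−1)+z₂(K₂−1)] / [−(K₁−1)(K₂−1)] = 0.09193/0.52200 = 0.1761

two-phase, V/F = 0.1761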